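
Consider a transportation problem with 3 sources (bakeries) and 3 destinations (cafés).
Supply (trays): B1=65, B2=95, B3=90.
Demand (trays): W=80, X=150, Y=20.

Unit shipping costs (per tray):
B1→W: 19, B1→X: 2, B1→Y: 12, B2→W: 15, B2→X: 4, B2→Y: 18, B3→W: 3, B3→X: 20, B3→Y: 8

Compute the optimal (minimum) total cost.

One minimum-cost allocation:
  B1 to X: 55 × 2 = 110
  B1 to Y: 10 × 12 = 120
  B2 to X: 95 × 4 = 380
  B3 to W: 80 × 3 = 240
  B3 to Y: 10 × 8 = 80
Total = 110 + 120 + 380 + 240 + 80 = 930.

930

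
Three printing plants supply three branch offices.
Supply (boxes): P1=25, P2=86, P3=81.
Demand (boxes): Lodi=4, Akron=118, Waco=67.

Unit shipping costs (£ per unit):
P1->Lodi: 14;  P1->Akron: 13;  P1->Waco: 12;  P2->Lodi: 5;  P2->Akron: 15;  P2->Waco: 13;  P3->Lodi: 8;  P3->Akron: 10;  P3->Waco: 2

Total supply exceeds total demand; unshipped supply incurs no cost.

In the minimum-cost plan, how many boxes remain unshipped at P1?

An optimal plan:
  P1 to Akron: 25 × £13 = £325
  P2 to Lodi: 4 × £5 = £20
  P2 to Akron: 79 × £15 = £1185
  P3 to Akron: 14 × £10 = £140
  P3 to Waco: 67 × £2 = £134
Total cost = £1804.
P1 ships 25 of its 25, leaving 0.

0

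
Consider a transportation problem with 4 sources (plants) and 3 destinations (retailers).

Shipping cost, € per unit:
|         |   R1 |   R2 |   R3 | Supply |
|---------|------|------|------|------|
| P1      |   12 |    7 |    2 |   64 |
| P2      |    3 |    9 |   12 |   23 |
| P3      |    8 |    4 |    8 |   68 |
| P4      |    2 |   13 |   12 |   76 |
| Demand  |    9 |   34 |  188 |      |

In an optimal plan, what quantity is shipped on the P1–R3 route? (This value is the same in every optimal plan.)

64

The minimum-cost plan:
  P1 to R3: 64 × €2 = €128
  P2 to R3: 23 × €12 = €276
  P3 to R2: 34 × €4 = €136
  P3 to R3: 34 × €8 = €272
  P4 to R1: 9 × €2 = €18
  P4 to R3: 67 × €12 = €804
Total cost = €1634.
So P1→R3 carries 64 units.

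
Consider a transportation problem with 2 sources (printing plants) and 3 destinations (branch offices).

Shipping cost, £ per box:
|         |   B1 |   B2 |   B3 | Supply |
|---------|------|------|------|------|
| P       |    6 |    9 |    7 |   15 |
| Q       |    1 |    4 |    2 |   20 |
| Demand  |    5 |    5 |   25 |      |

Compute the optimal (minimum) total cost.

150

An optimal shipping plan:
  P–B1: 5 × £6 = £30
  P–B2: 5 × £9 = £45
  P–B3: 5 × £7 = £35
  Q–B3: 20 × £2 = £40
Total = 30 + 45 + 35 + 40 = £150.
(Supply check: P ships 15; Q ships 20.)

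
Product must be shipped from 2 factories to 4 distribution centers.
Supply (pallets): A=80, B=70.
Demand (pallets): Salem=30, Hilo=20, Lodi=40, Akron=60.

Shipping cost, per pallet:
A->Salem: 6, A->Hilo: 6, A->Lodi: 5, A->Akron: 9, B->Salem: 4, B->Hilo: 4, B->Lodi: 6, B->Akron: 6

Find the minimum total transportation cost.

Optimal allocation:
  A to Salem: 30 × 6 = 180
  A to Hilo: 10 × 6 = 60
  A to Lodi: 40 × 5 = 200
  B to Hilo: 10 × 4 = 40
  B to Akron: 60 × 6 = 360
Total = 180 + 60 + 200 + 40 + 360 = 840.
(Supply check: A ships 80; B ships 70.)

840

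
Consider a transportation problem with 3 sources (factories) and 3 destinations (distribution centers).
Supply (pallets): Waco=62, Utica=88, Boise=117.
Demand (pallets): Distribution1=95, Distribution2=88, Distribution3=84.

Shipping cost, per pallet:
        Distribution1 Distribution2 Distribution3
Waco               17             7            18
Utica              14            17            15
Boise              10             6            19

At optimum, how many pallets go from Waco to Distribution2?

62

Optimal shipments:
  Waco→Distribution2: 62 × 7 = 434
  Utica→Distribution1: 4 × 14 = 56
  Utica→Distribution3: 84 × 15 = 1260
  Boise→Distribution1: 91 × 10 = 910
  Boise→Distribution2: 26 × 6 = 156
Total cost = 2816.
So Waco→Distribution2 carries 62 pallets.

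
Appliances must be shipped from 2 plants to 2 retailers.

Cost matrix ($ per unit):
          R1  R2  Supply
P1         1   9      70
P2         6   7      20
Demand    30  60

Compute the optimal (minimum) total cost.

A cheapest plan:
  P1→R1: 30 × $1 = $30
  P1→R2: 40 × $9 = $360
  P2→R2: 20 × $7 = $140
Total = 30 + 360 + 140 = $530.
(Supply check: P1 ships 70; P2 ships 20.)

530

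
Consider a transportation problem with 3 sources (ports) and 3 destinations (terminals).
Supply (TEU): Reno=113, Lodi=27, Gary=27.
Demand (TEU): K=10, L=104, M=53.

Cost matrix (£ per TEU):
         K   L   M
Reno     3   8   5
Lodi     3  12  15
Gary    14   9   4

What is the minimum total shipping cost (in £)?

Optimal allocation:
  Reno→L: 87 × £8 = £696
  Reno→M: 26 × £5 = £130
  Lodi→K: 10 × £3 = £30
  Lodi→L: 17 × £12 = £204
  Gary→M: 27 × £4 = £108
Total = 696 + 130 + 30 + 204 + 108 = £1168.

1168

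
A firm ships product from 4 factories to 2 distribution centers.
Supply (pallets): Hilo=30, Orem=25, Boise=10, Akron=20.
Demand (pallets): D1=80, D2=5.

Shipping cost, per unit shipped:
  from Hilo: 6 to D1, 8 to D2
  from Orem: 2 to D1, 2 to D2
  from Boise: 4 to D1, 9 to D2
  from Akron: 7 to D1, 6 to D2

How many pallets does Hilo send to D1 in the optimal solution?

30

The minimum-cost plan:
  Hilo–D1: 30 × 6 = 180
  Orem–D1: 25 × 2 = 50
  Boise–D1: 10 × 4 = 40
  Akron–D1: 15 × 7 = 105
  Akron–D2: 5 × 6 = 30
Total cost = 405.
So Hilo→D1 carries 30 pallets.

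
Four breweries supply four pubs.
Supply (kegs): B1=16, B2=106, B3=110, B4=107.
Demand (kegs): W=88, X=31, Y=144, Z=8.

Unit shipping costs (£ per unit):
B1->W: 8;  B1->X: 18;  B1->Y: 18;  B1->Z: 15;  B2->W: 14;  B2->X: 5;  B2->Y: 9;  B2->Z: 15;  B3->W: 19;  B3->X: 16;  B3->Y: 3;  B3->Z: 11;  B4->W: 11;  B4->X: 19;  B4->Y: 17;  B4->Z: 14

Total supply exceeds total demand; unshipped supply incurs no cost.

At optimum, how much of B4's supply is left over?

An optimal plan:
  B1 to W: 16 × £8 = £128
  B2 to X: 31 × £5 = £155
  B2 to Y: 34 × £9 = £306
  B3 to Y: 110 × £3 = £330
  B4 to W: 72 × £11 = £792
  B4 to Z: 8 × £14 = £112
Total cost = £1823.
B4 ships 80 of its 107, leaving 27.

27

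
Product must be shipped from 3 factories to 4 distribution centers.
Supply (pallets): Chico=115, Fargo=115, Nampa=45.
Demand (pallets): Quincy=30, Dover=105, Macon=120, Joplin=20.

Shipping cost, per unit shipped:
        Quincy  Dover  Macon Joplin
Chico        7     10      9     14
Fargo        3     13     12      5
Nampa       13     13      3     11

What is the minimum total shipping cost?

A cheapest plan:
  Chico→Dover: 105 pallets
  Chico→Macon: 10 pallets
  Fargo→Quincy: 30 pallets
  Fargo→Macon: 65 pallets
  Fargo→Joplin: 20 pallets
  Nampa→Macon: 45 pallets
Total cost = 2245.
(Supply check: Chico ships 115; Fargo ships 115; Nampa ships 45.)

2245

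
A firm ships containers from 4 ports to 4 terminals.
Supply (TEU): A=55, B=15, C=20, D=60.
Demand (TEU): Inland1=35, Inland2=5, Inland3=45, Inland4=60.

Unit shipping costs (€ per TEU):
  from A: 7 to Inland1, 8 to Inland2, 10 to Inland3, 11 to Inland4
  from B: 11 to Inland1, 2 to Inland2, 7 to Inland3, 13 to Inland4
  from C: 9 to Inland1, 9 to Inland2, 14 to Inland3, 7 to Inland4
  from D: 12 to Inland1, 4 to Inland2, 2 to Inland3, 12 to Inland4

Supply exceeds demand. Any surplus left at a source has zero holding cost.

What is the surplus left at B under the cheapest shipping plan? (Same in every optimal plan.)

An optimal plan:
  A–Inland1: 35 TEU
  A–Inland4: 20 TEU
  B–Inland2: 5 TEU
  B–Inland4: 5 TEU
  C–Inland4: 20 TEU
  D–Inland3: 45 TEU
  D–Inland4: 15 TEU
Total cost = €950.
B ships 10 of its 15, leaving 5.

5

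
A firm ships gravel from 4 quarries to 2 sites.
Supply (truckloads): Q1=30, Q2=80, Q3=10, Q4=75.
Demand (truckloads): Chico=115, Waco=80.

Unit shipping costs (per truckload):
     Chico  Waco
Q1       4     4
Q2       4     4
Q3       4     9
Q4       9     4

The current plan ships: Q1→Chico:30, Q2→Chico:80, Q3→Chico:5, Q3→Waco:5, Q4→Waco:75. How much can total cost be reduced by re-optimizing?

Current plan cost = 30·4 + 80·4 + 5·4 + 5·9 + 75·4 = 805.
Optimal plan:
  Q1–Chico: 30 × 4 = 120
  Q2–Chico: 75 × 4 = 300
  Q2–Waco: 5 × 4 = 20
  Q3–Chico: 10 × 4 = 40
  Q4–Waco: 75 × 4 = 300
Optimal cost = 780.
Saving = 805 − 780 = 25.

25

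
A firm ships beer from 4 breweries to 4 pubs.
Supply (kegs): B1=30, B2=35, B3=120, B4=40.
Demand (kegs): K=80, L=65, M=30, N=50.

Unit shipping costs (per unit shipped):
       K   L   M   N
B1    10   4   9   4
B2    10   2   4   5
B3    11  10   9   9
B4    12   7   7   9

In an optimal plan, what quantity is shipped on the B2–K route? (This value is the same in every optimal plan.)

The minimum-cost plan:
  B1–N: 30 × 4 = 120
  B2–L: 35 × 2 = 70
  B3–K: 80 × 11 = 880
  B3–M: 20 × 9 = 180
  B3–N: 20 × 9 = 180
  B4–L: 30 × 7 = 210
  B4–M: 10 × 7 = 70
Total cost = 1710.
The route B2→K is not used.

0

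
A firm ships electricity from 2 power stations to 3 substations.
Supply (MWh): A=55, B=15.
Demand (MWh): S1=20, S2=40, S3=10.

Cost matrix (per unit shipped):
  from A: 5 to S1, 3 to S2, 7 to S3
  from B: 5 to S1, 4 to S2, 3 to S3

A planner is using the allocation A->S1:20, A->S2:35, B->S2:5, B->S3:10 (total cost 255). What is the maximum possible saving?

5

Current plan cost = 20·5 + 35·3 + 5·4 + 10·3 = 255.
Optimal plan:
  A–S1: 15 × 5 = 75
  A–S2: 40 × 3 = 120
  B–S1: 5 × 5 = 25
  B–S3: 10 × 3 = 30
Optimal cost = 250.
Saving = 255 − 250 = 5.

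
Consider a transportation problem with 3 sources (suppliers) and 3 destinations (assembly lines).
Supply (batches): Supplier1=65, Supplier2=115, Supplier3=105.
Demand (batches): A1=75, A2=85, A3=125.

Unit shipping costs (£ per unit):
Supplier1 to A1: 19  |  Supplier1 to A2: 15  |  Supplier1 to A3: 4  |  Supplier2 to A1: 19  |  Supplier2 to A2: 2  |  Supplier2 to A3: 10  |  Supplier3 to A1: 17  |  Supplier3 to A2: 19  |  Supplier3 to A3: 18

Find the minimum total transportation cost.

An optimal shipping plan:
  Supplier1–A3: 65 × £4 = £260
  Supplier2–A2: 85 × £2 = £170
  Supplier2–A3: 30 × £10 = £300
  Supplier3–A1: 75 × £17 = £1275
  Supplier3–A3: 30 × £18 = £540
Total = 260 + 170 + 300 + 1275 + 540 = £2545.

2545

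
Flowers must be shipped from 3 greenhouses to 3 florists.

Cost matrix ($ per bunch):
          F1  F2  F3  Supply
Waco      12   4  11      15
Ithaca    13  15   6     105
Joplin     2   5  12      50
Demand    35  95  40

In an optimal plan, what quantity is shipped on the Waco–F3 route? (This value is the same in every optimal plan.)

Optimal shipments:
  Waco–F2: 15 × $4 = $60
  Ithaca–F2: 65 × $15 = $975
  Ithaca–F3: 40 × $6 = $240
  Joplin–F1: 35 × $2 = $70
  Joplin–F2: 15 × $5 = $75
Total cost = $1420.
The route Waco→F3 is not used.

0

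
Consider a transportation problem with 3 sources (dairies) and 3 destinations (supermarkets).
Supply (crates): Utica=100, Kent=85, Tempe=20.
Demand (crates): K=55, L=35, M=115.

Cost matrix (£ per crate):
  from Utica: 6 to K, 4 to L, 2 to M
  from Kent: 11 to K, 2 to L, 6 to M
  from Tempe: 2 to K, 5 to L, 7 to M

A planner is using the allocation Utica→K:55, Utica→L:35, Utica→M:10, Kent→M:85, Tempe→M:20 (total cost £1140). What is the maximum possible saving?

Current plan cost = 55·6 + 35·4 + 10·2 + 85·6 + 20·7 = £1140.
Optimal plan:
  Utica to K: 35 crates
  Utica to M: 65 crates
  Kent to L: 35 crates
  Kent to M: 50 crates
  Tempe to K: 20 crates
Optimal cost = £750.
Saving = 1140 − 750 = £390.

390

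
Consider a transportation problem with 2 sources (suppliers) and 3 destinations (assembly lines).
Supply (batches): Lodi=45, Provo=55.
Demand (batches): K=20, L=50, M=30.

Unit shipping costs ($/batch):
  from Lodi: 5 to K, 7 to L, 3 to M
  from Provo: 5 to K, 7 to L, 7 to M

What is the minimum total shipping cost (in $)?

An optimal shipping plan:
  Lodi->L: 15 × $7 = $105
  Lodi->M: 30 × $3 = $90
  Provo->K: 20 × $5 = $100
  Provo->L: 35 × $7 = $245
Total = 105 + 90 + 100 + 245 = $540.

540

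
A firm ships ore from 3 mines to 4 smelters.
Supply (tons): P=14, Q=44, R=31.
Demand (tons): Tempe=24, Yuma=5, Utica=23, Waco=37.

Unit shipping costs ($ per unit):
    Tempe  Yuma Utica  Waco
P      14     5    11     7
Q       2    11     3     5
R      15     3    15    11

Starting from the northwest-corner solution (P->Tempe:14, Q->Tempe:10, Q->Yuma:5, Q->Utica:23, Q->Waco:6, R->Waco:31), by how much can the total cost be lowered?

Current plan cost = 14·14 + 10·2 + 5·11 + 23·3 + 6·5 + 31·11 = $711.
Optimal plan:
  P to Waco: 14 × $7 = $98
  Q to Tempe: 24 × $2 = $48
  Q to Utica: 20 × $3 = $60
  R to Yuma: 5 × $3 = $15
  R to Utica: 3 × $15 = $45
  R to Waco: 23 × $11 = $253
Optimal cost = $519.
Saving = 711 − 519 = $192.

192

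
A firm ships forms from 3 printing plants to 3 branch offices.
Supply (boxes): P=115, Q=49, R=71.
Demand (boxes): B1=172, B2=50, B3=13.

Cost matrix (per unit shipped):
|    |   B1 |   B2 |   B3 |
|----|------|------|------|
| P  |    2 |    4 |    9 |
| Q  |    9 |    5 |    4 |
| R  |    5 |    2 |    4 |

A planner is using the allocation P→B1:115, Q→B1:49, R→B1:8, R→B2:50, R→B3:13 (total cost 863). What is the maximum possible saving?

Current plan cost = 115·2 + 49·9 + 8·5 + 50·2 + 13·4 = 863.
Optimal plan:
  P→B1: 115 × 2 = 230
  Q→B2: 36 × 5 = 180
  Q→B3: 13 × 4 = 52
  R→B1: 57 × 5 = 285
  R→B2: 14 × 2 = 28
Optimal cost = 775.
Saving = 863 − 775 = 88.

88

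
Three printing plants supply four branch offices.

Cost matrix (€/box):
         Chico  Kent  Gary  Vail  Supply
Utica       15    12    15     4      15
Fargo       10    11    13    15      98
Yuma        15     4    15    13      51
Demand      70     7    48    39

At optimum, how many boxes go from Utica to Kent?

Optimal shipments:
  Utica->Vail: 15 × €4 = €60
  Fargo->Chico: 70 × €10 = €700
  Fargo->Gary: 28 × €13 = €364
  Yuma->Kent: 7 × €4 = €28
  Yuma->Gary: 20 × €15 = €300
  Yuma->Vail: 24 × €13 = €312
Total cost = €1764.
The route Utica→Kent is not used.

0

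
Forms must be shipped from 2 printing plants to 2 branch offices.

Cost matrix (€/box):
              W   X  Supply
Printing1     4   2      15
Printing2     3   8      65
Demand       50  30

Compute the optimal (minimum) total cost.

300

Optimal allocation:
  Printing1–X: 15 × €2 = €30
  Printing2–W: 50 × €3 = €150
  Printing2–X: 15 × €8 = €120
Total = 30 + 150 + 120 = €300.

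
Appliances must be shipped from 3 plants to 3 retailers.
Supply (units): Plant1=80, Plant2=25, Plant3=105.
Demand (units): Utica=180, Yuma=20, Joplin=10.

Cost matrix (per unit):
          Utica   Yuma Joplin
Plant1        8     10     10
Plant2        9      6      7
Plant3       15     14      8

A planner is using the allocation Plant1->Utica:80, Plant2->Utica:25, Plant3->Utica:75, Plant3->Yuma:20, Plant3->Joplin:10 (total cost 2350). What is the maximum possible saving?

Current plan cost = 80·8 + 25·9 + 75·15 + 20·14 + 10·8 = 2350.
Optimal plan:
  Plant1–Utica: 80 × 8 = 640
  Plant2–Utica: 5 × 9 = 45
  Plant2–Yuma: 20 × 6 = 120
  Plant3–Utica: 95 × 15 = 1425
  Plant3–Joplin: 10 × 8 = 80
Optimal cost = 2310.
Saving = 2350 − 2310 = 40.

40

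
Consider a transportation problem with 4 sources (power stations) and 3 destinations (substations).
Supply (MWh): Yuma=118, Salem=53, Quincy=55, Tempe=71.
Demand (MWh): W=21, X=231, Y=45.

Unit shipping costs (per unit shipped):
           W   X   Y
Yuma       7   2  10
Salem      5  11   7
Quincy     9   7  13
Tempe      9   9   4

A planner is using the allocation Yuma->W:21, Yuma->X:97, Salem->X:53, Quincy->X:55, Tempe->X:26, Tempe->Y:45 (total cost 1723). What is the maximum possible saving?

Current plan cost = 21·7 + 97·2 + 53·11 + 55·7 + 26·9 + 45·4 = 1723.
Optimal plan:
  Yuma->X: 118 × 2 = 236
  Salem->W: 21 × 5 = 105
  Salem->X: 32 × 11 = 352
  Quincy->X: 55 × 7 = 385
  Tempe->X: 26 × 9 = 234
  Tempe->Y: 45 × 4 = 180
Optimal cost = 1492.
Saving = 1723 − 1492 = 231.

231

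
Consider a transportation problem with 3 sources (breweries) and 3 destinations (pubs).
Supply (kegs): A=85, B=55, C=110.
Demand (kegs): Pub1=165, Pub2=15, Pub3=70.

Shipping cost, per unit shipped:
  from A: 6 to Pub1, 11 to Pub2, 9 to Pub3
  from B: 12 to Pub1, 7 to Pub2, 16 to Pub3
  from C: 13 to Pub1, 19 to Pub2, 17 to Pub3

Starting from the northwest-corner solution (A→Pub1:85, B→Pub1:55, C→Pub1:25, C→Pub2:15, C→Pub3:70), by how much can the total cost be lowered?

Current plan cost = 85·6 + 55·12 + 25·13 + 15·19 + 70·17 = 2970.
Optimal plan:
  A–Pub1: 15 × 6 = 90
  A–Pub3: 70 × 9 = 630
  B–Pub1: 40 × 12 = 480
  B–Pub2: 15 × 7 = 105
  C–Pub1: 110 × 13 = 1430
Optimal cost = 2735.
Saving = 2970 − 2735 = 235.

235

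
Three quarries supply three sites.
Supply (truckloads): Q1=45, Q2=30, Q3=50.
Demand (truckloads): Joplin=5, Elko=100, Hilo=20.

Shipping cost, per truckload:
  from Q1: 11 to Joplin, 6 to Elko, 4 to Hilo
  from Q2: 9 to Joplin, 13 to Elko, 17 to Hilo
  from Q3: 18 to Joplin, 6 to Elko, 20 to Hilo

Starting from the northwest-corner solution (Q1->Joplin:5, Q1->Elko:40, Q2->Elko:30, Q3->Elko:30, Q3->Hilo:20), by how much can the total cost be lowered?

Current plan cost = 5·11 + 40·6 + 30·13 + 30·6 + 20·20 = 1265.
Optimal plan:
  Q1→Elko: 25 × 6 = 150
  Q1→Hilo: 20 × 4 = 80
  Q2→Joplin: 5 × 9 = 45
  Q2→Elko: 25 × 13 = 325
  Q3→Elko: 50 × 6 = 300
Optimal cost = 900.
Saving = 1265 − 900 = 365.

365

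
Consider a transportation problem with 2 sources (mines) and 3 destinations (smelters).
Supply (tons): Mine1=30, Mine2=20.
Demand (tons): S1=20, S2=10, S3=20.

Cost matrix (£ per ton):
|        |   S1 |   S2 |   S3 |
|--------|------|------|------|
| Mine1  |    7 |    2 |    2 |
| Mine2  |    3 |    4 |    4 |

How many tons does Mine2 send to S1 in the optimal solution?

20

Optimal shipments:
  Mine1->S2: 10 tons
  Mine1->S3: 20 tons
  Mine2->S1: 20 tons
Total cost = £120.
So Mine2→S1 carries 20 tons.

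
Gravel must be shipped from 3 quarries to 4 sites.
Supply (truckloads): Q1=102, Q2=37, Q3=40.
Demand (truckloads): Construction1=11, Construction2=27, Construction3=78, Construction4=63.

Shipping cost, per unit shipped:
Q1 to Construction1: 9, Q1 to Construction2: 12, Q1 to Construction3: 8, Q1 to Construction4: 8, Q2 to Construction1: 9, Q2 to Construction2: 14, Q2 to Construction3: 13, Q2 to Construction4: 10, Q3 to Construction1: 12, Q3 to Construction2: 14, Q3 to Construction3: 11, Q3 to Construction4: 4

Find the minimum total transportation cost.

1443

One minimum-cost allocation:
  Q1→Construction2: 24 × 12 = 288
  Q1→Construction3: 78 × 8 = 624
  Q2→Construction1: 11 × 9 = 99
  Q2→Construction2: 3 × 14 = 42
  Q2→Construction4: 23 × 10 = 230
  Q3→Construction4: 40 × 4 = 160
Total = 288 + 624 + 99 + 42 + 230 + 160 = 1443.
(Supply check: Q1 ships 102; Q2 ships 37; Q3 ships 40.)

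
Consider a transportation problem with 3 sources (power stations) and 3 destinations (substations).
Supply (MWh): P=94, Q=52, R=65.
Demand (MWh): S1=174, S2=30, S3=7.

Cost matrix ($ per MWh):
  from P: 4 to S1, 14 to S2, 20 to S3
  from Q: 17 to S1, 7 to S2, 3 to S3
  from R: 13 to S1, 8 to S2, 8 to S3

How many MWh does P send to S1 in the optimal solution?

94

Solving gives:
  P to S1: 94 × $4 = $376
  Q to S1: 15 × $17 = $255
  Q to S2: 30 × $7 = $210
  Q to S3: 7 × $3 = $21
  R to S1: 65 × $13 = $845
Total cost = $1707.
So P→S1 carries 94 MWh.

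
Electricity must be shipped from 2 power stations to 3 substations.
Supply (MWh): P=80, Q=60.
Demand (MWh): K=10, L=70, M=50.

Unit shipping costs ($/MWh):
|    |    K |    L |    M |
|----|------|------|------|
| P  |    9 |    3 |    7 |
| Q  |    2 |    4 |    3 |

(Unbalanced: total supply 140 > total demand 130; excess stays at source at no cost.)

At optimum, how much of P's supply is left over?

Minimum-cost shipments:
  P->L: 70 MWh
  Q->K: 10 MWh
  Q->M: 50 MWh
Total cost = $380.
P ships 70 of its 80, leaving 10.

10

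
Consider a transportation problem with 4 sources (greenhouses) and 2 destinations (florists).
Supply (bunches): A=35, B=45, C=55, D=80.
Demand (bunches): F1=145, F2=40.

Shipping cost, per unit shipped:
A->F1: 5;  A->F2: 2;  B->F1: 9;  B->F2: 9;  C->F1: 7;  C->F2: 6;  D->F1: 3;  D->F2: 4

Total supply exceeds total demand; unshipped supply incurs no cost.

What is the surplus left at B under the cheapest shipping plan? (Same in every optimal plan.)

An optimal plan:
  A->F2: 35 × 2 = 70
  B->F1: 15 × 9 = 135
  C->F1: 50 × 7 = 350
  C->F2: 5 × 6 = 30
  D->F1: 80 × 3 = 240
Total cost = 825.
B ships 15 of its 45, leaving 30.

30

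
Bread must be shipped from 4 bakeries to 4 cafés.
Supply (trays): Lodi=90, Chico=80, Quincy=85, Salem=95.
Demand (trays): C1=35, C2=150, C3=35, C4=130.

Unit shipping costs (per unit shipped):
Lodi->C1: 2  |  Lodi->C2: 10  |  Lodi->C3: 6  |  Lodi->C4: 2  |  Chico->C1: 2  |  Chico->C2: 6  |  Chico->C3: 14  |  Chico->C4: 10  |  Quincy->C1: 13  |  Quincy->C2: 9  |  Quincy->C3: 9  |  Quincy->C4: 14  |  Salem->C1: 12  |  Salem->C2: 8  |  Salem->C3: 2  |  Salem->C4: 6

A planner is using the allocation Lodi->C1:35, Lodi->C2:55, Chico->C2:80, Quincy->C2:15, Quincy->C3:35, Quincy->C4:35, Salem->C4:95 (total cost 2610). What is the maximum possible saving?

855

Current plan cost = 35·2 + 55·10 + 80·6 + 15·9 + 35·9 + 35·14 + 95·6 = 2610.
Optimal plan:
  Lodi to C4: 90 trays
  Chico to C1: 35 trays
  Chico to C2: 45 trays
  Quincy to C2: 85 trays
  Salem to C2: 20 trays
  Salem to C3: 35 trays
  Salem to C4: 40 trays
Optimal cost = 1755.
Saving = 2610 − 1755 = 855.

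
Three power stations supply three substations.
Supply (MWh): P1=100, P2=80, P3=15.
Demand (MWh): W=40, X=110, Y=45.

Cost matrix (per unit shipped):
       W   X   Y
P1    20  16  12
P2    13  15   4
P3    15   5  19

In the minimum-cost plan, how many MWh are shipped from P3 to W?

0

Solving gives:
  P1→W: 5 × 20 = 100
  P1→X: 95 × 16 = 1520
  P2→W: 35 × 13 = 455
  P2→Y: 45 × 4 = 180
  P3→X: 15 × 5 = 75
Total cost = 2330.
The route P3→W is not used.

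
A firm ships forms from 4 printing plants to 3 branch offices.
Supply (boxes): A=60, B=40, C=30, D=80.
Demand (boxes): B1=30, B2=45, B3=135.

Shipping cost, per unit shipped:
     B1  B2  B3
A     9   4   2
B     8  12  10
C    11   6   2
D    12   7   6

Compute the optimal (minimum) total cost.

1045

A cheapest plan:
  A->B3: 60 × 2 = 120
  B->B1: 30 × 8 = 240
  B->B3: 10 × 10 = 100
  C->B3: 30 × 2 = 60
  D->B2: 45 × 7 = 315
  D->B3: 35 × 6 = 210
Total = 120 + 240 + 100 + 60 + 315 + 210 = 1045.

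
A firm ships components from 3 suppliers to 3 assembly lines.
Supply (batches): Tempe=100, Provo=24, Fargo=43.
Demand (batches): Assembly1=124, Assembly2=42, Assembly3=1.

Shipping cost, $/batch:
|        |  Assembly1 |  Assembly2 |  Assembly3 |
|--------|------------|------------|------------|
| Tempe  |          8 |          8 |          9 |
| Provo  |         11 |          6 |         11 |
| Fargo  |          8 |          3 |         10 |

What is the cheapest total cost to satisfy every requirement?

1198

Optimal allocation:
  Tempe to Assembly1: 100 batches
  Provo to Assembly1: 23 batches
  Provo to Assembly3: 1 batches
  Fargo to Assembly1: 1 batches
  Fargo to Assembly2: 42 batches
Total cost = $1198.
(Supply check: Tempe ships 100; Provo ships 24; Fargo ships 43.)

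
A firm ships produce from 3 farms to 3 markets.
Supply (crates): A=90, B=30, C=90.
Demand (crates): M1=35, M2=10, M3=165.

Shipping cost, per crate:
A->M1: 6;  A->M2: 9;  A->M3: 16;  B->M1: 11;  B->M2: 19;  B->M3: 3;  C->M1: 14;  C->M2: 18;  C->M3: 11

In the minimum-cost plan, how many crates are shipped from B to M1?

The minimum-cost plan:
  A→M1: 35 × 6 = 210
  A→M2: 10 × 9 = 90
  A→M3: 45 × 16 = 720
  B→M3: 30 × 3 = 90
  C→M3: 90 × 11 = 990
Total cost = 2100.
The route B→M1 is not used.

0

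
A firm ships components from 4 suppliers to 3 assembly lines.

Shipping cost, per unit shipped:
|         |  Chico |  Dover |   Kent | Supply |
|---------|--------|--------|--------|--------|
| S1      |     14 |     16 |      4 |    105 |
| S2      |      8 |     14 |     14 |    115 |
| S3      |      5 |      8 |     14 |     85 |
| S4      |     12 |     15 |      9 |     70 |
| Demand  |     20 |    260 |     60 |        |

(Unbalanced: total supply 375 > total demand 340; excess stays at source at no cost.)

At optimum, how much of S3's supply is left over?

Minimum-cost shipments:
  S1 to Dover: 10 × 16 = 160
  S1 to Kent: 60 × 4 = 240
  S2 to Chico: 20 × 8 = 160
  S2 to Dover: 95 × 14 = 1330
  S3 to Dover: 85 × 8 = 680
  S4 to Dover: 70 × 15 = 1050
Total cost = 3620.
S3 ships 85 of its 85, leaving 0.

0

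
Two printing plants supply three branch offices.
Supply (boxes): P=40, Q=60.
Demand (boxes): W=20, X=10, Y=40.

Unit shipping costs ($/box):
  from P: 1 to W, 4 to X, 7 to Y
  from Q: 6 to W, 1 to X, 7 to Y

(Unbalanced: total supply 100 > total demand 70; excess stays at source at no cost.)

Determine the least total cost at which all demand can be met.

310

One minimum-cost allocation:
  P to W: 20 boxes
  P to Y: 20 boxes
  Q to X: 10 boxes
  Q to Y: 20 boxes
Total cost = $310.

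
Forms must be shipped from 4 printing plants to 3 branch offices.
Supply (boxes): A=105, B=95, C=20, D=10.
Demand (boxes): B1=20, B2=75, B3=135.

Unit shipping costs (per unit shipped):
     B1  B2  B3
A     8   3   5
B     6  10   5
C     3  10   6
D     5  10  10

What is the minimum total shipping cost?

990

One minimum-cost allocation:
  A->B2: 75 × 3 = 225
  A->B3: 30 × 5 = 150
  B->B3: 95 × 5 = 475
  C->B1: 10 × 3 = 30
  C->B3: 10 × 6 = 60
  D->B1: 10 × 5 = 50
Total = 225 + 150 + 475 + 30 + 60 + 50 = 990.
(Supply check: A ships 105; B ships 95; C ships 20; D ships 10.)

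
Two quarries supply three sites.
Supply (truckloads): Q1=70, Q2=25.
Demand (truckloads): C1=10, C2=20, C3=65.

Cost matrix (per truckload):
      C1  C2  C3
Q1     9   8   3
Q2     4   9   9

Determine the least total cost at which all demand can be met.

An optimal shipping plan:
  Q1->C2: 5 × 8 = 40
  Q1->C3: 65 × 3 = 195
  Q2->C1: 10 × 4 = 40
  Q2->C2: 15 × 9 = 135
Total = 40 + 195 + 40 + 135 = 410.
(Supply check: Q1 ships 70; Q2 ships 25.)

410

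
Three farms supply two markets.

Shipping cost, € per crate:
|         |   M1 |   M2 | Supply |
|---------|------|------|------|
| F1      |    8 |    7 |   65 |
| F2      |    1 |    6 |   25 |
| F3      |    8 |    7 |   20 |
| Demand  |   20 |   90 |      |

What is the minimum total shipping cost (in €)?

An optimal shipping plan:
  F1 to M2: 65 × €7 = €455
  F2 to M1: 20 × €1 = €20
  F2 to M2: 5 × €6 = €30
  F3 to M2: 20 × €7 = €140
Total = 455 + 20 + 30 + 140 = €645.
(Supply check: F1 ships 65; F2 ships 25; F3 ships 20.)

645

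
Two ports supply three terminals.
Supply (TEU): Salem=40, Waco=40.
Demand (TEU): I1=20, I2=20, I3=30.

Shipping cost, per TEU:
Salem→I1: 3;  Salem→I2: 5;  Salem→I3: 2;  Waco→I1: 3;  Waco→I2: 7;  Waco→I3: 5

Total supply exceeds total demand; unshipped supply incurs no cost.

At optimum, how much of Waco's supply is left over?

10

An optimal plan:
  Salem–I2: 10 × 5 = 50
  Salem–I3: 30 × 2 = 60
  Waco–I1: 20 × 3 = 60
  Waco–I2: 10 × 7 = 70
Total cost = 240.
Waco ships 30 of its 40, leaving 10.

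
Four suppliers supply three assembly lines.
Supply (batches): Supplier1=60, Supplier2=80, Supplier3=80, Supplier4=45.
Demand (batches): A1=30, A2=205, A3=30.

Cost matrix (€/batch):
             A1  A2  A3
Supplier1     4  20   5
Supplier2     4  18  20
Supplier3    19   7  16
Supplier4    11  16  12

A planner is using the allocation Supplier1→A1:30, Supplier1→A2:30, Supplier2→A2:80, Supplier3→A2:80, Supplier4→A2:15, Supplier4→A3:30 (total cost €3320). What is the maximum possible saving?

Current plan cost = 30·4 + 30·20 + 80·18 + 80·7 + 15·16 + 30·12 = €3320.
Optimal plan:
  Supplier1→A1: 30 × €4 = €120
  Supplier1→A3: 30 × €5 = €150
  Supplier2→A2: 80 × €18 = €1440
  Supplier3→A2: 80 × €7 = €560
  Supplier4→A2: 45 × €16 = €720
Optimal cost = €2990.
Saving = 3320 − 2990 = €330.

330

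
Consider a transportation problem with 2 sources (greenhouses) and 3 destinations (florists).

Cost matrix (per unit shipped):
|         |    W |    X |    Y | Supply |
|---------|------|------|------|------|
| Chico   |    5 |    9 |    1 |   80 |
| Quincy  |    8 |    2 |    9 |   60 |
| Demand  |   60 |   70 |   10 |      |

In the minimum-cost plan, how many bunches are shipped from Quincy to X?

60

Optimal shipments:
  Chico–W: 60 bunches
  Chico–X: 10 bunches
  Chico–Y: 10 bunches
  Quincy–X: 60 bunches
Total cost = 520.
So Quincy→X carries 60 bunches.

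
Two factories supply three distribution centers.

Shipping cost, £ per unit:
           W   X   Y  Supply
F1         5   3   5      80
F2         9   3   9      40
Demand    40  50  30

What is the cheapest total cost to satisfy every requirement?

500

One minimum-cost allocation:
  F1 to W: 40 pallets
  F1 to X: 10 pallets
  F1 to Y: 30 pallets
  F2 to X: 40 pallets
Total cost = £500.
(Supply check: F1 ships 80; F2 ships 40.)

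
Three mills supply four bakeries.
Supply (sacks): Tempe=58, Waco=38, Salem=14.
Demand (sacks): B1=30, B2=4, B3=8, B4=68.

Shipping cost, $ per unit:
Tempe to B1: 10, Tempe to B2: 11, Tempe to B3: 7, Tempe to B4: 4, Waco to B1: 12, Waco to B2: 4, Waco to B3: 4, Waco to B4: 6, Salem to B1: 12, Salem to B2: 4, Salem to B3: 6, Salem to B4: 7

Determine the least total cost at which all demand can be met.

One minimum-cost allocation:
  Tempe→B4: 58 × $4 = $232
  Waco→B1: 20 × $12 = $240
  Waco→B3: 8 × $4 = $32
  Waco→B4: 10 × $6 = $60
  Salem→B1: 10 × $12 = $120
  Salem→B2: 4 × $4 = $16
Total = 232 + 240 + 32 + 60 + 120 + 16 = $700.

700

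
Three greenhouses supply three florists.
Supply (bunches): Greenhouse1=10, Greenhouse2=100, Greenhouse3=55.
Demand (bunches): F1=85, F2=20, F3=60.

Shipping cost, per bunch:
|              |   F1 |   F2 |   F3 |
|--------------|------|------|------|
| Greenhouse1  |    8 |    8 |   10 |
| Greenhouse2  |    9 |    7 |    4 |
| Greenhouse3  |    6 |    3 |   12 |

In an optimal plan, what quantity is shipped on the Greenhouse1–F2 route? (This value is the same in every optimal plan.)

0

Optimal shipments:
  Greenhouse1->F1: 10 × 8 = 80
  Greenhouse2->F1: 40 × 9 = 360
  Greenhouse2->F3: 60 × 4 = 240
  Greenhouse3->F1: 35 × 6 = 210
  Greenhouse3->F2: 20 × 3 = 60
Total cost = 950.
The route Greenhouse1→F2 is not used.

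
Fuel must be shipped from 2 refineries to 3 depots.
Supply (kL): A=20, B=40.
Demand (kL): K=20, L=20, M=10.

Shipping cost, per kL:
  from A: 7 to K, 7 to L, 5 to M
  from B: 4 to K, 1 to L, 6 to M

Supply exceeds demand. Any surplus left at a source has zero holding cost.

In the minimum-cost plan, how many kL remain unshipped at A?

10

Minimum-cost shipments:
  A->M: 10 × 5 = 50
  B->K: 20 × 4 = 80
  B->L: 20 × 1 = 20
Total cost = 150.
A ships 10 of its 20, leaving 10.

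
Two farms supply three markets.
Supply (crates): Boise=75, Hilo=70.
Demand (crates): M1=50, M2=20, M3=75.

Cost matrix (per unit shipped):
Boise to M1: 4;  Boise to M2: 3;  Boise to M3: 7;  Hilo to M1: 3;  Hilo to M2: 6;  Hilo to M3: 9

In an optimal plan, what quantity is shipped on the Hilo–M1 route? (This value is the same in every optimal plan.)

Solving gives:
  Boise to M2: 20 crates
  Boise to M3: 55 crates
  Hilo to M1: 50 crates
  Hilo to M3: 20 crates
Total cost = 775.
So Hilo→M1 carries 50 crates.

50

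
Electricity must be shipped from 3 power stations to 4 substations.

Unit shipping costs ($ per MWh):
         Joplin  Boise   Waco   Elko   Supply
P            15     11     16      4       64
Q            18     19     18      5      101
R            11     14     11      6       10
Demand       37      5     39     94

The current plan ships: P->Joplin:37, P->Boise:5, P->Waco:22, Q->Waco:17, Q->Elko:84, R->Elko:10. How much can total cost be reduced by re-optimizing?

80

Current plan cost = 37·15 + 5·11 + 22·16 + 17·18 + 84·5 + 10·6 = $1748.
Optimal plan:
  P→Joplin: 37 × $15 = $555
  P→Boise: 5 × $11 = $55
  P→Waco: 22 × $16 = $352
  Q→Waco: 7 × $18 = $126
  Q→Elko: 94 × $5 = $470
  R→Waco: 10 × $11 = $110
Optimal cost = $1668.
Saving = 1748 − 1668 = $80.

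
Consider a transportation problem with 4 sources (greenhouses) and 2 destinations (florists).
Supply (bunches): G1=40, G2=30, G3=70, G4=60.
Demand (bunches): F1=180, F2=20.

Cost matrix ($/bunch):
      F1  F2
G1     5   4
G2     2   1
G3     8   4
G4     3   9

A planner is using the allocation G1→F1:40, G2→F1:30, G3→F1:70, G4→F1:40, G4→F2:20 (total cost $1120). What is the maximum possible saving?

200

Current plan cost = 40·5 + 30·2 + 70·8 + 40·3 + 20·9 = $1120.
Optimal plan:
  G1 to F1: 40 bunches
  G2 to F1: 30 bunches
  G3 to F1: 50 bunches
  G3 to F2: 20 bunches
  G4 to F1: 60 bunches
Optimal cost = $920.
Saving = 1120 − 920 = $200.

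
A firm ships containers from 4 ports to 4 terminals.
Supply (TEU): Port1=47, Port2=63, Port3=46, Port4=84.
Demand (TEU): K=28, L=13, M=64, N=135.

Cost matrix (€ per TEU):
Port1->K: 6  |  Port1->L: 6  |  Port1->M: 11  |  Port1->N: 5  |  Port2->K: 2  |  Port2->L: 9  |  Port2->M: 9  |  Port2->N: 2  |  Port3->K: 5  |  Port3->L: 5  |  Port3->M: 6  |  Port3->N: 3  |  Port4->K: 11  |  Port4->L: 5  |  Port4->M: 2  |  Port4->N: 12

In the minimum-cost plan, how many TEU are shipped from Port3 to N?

The minimum-cost plan:
  Port1–N: 47 × €5 = €235
  Port2–K: 21 × €2 = €42
  Port2–N: 42 × €2 = €84
  Port3–N: 46 × €3 = €138
  Port4–K: 7 × €11 = €77
  Port4–L: 13 × €5 = €65
  Port4–M: 64 × €2 = €128
Total cost = €769.
So Port3→N carries 46 TEU.

46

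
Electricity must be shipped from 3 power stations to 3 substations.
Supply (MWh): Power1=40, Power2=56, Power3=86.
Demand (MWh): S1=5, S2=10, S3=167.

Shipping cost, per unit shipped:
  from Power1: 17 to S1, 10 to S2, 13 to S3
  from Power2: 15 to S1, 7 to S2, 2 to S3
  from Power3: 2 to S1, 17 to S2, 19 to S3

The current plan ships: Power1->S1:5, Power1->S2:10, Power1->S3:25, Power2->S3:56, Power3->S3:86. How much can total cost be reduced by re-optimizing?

105

Current plan cost = 5·17 + 10·10 + 25·13 + 56·2 + 86·19 = 2256.
Optimal plan:
  Power1–S2: 10 MWh
  Power1–S3: 30 MWh
  Power2–S3: 56 MWh
  Power3–S1: 5 MWh
  Power3–S3: 81 MWh
Optimal cost = 2151.
Saving = 2256 − 2151 = 105.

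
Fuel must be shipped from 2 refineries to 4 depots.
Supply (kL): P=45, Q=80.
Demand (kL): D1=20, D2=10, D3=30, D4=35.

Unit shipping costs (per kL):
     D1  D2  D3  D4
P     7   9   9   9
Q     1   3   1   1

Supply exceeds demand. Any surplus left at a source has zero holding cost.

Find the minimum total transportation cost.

A cheapest plan:
  P→D1: 15 × 7 = 105
  Q→D1: 5 × 1 = 5
  Q→D2: 10 × 3 = 30
  Q→D3: 30 × 1 = 30
  Q→D4: 35 × 1 = 35
Total = 105 + 5 + 30 + 30 + 35 = 205.

205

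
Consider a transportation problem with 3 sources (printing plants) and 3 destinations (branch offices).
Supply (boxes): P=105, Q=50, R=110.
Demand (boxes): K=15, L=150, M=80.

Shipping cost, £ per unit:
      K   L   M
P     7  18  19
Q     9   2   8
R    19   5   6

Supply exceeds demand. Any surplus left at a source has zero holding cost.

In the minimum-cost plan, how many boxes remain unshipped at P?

20

Minimum-cost shipments:
  P->K: 15 × £7 = £105
  P->L: 70 × £18 = £1260
  Q->L: 50 × £2 = £100
  R->L: 30 × £5 = £150
  R->M: 80 × £6 = £480
Total cost = £2095.
P ships 85 of its 105, leaving 20.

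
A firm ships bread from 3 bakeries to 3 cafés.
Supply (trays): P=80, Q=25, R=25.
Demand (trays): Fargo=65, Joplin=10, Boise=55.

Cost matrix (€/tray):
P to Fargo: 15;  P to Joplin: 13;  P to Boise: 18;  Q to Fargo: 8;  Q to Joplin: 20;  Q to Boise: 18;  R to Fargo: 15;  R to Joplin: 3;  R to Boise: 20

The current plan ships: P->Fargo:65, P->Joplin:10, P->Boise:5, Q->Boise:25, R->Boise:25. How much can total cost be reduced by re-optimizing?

325

Current plan cost = 65·15 + 10·13 + 5·18 + 25·18 + 25·20 = €2145.
Optimal plan:
  P–Fargo: 25 × €15 = €375
  P–Boise: 55 × €18 = €990
  Q–Fargo: 25 × €8 = €200
  R–Fargo: 15 × €15 = €225
  R–Joplin: 10 × €3 = €30
Optimal cost = €1820.
Saving = 2145 − 1820 = €325.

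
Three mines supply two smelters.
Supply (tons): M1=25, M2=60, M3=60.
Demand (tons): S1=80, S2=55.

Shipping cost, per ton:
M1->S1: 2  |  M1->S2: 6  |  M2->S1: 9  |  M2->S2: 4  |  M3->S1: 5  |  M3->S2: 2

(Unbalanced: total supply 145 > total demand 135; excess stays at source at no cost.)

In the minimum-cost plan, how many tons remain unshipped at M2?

10

Minimum-cost shipments:
  M1 to S1: 25 × 2 = 50
  M2 to S2: 50 × 4 = 200
  M3 to S1: 55 × 5 = 275
  M3 to S2: 5 × 2 = 10
Total cost = 535.
M2 ships 50 of its 60, leaving 10.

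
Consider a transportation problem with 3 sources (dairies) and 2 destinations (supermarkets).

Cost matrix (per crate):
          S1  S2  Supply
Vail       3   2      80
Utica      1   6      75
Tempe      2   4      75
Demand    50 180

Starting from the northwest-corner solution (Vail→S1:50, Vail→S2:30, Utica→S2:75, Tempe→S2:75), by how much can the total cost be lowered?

Current plan cost = 50·3 + 30·2 + 75·6 + 75·4 = 960.
Optimal plan:
  Vail→S2: 80 × 2 = 160
  Utica→S1: 50 × 1 = 50
  Utica→S2: 25 × 6 = 150
  Tempe→S2: 75 × 4 = 300
Optimal cost = 660.
Saving = 960 − 660 = 300.

300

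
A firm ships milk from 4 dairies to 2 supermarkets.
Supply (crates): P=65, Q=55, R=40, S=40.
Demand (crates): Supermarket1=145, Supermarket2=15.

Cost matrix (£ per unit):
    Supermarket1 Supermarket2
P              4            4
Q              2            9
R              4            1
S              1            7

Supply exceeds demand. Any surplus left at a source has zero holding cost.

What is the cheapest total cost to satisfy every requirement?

365

A cheapest plan:
  P->Supermarket1: 25 × £4 = £100
  Q->Supermarket1: 55 × £2 = £110
  R->Supermarket1: 25 × £4 = £100
  R->Supermarket2: 15 × £1 = £15
  S->Supermarket1: 40 × £1 = £40
Total = 100 + 110 + 100 + 15 + 40 = £365.
(Supply check: P ships 25; Q ships 55; R ships 40; S ships 40.)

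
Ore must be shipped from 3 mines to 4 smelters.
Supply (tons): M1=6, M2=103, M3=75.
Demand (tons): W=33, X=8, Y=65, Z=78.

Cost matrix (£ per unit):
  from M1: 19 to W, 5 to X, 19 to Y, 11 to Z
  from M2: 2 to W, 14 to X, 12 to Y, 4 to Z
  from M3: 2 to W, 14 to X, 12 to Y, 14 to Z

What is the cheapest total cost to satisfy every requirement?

A cheapest plan:
  M1–X: 6 × £5 = £30
  M2–X: 2 × £14 = £28
  M2–Y: 23 × £12 = £276
  M2–Z: 78 × £4 = £312
  M3–W: 33 × £2 = £66
  M3–Y: 42 × £12 = £504
Total = 30 + 28 + 276 + 312 + 66 + 504 = £1216.

1216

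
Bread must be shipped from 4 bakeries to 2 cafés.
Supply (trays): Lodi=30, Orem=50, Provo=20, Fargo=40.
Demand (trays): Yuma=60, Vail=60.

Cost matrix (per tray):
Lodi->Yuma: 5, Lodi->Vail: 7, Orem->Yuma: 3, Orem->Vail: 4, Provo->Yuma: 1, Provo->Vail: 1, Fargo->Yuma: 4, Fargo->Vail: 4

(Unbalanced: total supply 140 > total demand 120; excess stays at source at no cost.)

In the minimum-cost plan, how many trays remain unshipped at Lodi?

20

Minimum-cost shipments:
  Lodi→Yuma: 10 × 5 = 50
  Orem→Yuma: 50 × 3 = 150
  Provo→Vail: 20 × 1 = 20
  Fargo→Vail: 40 × 4 = 160
Total cost = 380.
Lodi ships 10 of its 30, leaving 20.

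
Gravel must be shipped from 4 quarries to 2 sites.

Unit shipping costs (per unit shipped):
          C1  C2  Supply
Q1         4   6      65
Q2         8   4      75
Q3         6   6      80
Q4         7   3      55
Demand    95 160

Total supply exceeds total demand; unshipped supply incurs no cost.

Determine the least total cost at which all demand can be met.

One minimum-cost allocation:
  Q1->C1: 65 × 4 = 260
  Q2->C2: 75 × 4 = 300
  Q3->C1: 30 × 6 = 180
  Q3->C2: 30 × 6 = 180
  Q4->C2: 55 × 3 = 165
Total = 260 + 300 + 180 + 180 + 165 = 1085.

1085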